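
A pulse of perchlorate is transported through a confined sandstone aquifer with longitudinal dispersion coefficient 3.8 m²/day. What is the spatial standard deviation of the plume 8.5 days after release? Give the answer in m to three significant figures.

8.04 m

Dispersive spreading gives a Gaussian with σ² = 2Dt; advection only shifts the center.
σ = √(2 × 3.8 × 8.5) = 8.04 m.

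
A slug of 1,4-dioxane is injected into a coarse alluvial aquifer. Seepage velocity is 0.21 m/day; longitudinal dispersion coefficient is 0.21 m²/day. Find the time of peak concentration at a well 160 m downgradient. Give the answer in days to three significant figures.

For the 1D instantaneous-source solution, setting ∂C/∂t = 0 at fixed x gives v²t² + 2Dt − x² = 0, so t = (√(D² + v²x²) − D)/v².
√(D² + v²x²) = √(0.21² + 0.21² × 160²) = 33.60; v² = 0.0441.
t = (33.60 − 0.21)/0.0441 = 757 days (vs. the pure-advection estimate x/v = 762 d).

757 days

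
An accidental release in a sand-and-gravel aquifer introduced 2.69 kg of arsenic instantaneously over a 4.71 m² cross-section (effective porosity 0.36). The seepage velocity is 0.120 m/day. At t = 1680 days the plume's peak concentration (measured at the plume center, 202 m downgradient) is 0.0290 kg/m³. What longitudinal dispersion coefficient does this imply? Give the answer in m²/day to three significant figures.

0.142 m²/day

At the plume center C_max = M/(n_e·A·√(4πDt)), so D = M²/(4πt·(n_e·A·C_max)²).
n_e·A·C_max = 0.36 × 4.71 × 0.0290 = 0.04917 kg/m.
D = 2.69²/(4π × 1680 × 0.04917²) = 0.142 m²/day.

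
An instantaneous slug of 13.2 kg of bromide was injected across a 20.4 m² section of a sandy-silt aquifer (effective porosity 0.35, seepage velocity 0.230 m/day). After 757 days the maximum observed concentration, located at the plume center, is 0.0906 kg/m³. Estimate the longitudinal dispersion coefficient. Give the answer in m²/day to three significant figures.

At the plume center C_max = M/(n_e·A·√(4πDt)), so D = M²/(4πt·(n_e·A·C_max)²).
n_e·A·C_max = 0.35 × 20.4 × 0.0906 = 0.6469 kg/m.
D = 13.2²/(4π × 757 × 0.6469²) = 0.0438 m²/day.

0.0438 m²/day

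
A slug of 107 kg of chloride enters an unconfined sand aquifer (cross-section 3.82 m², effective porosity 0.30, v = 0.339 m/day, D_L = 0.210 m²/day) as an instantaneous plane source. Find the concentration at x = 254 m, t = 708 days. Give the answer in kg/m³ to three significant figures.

For an instantaneous plane source, C(x,t) = M/(n_e·A·√(4πDt)) · exp(−(x−vt)²/(4Dt)), with n_e·A the pore (flow) area.
Plume center vt = 0.339 × 708 = 240.012 m, so the well at 254 m is 13.988 m downgradient of the peak.
√(4πDt) = 43.22 m, giving peak height M/(n_e·A·√(4πDt)) = 107/(0.30 × 3.82 × 43.22) = 2.160 kg/m³.
(x−vt)²/(4Dt) = (13.988)²/(4 × 0.210 × 708) = 0.3290; exp(−0.3290) = 0.7196.
C = 2.160 × 0.7196 = 1.55 kg/m³.

1.55 kg/m³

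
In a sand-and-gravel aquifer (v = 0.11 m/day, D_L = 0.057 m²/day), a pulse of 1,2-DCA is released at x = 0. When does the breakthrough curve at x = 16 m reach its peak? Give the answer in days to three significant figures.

141 days

For the 1D instantaneous-source solution, setting ∂C/∂t = 0 at fixed x gives v²t² + 2Dt − x² = 0, so t = (√(D² + v²x²) − D)/v².
√(D² + v²x²) = √(0.057² + 0.11² × 16²) = 1.761; v² = 0.0121.
t = (1.761 − 0.057)/0.0121 = 141 days (vs. the pure-advection estimate x/v = 145 d).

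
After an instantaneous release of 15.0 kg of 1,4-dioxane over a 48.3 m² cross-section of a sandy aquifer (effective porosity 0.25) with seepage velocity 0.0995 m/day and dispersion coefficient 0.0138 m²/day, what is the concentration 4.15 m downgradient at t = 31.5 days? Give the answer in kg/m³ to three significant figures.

0.294 kg/m³

For an instantaneous plane source, C(x,t) = M/(n_e·A·√(4πDt)) · exp(−(x−vt)²/(4Dt)), with n_e·A the pore (flow) area.
Plume center vt = 0.0995 × 31.5 = 3.13425 m, so the well at 4.15 m is 1.01575 m downgradient of the peak.
√(4πDt) = 2.337 m, giving peak height M/(n_e·A·√(4πDt)) = 15.0/(0.25 × 48.3 × 2.337) = 0.5316 kg/m³.
(x−vt)²/(4Dt) = (1.01575)²/(4 × 0.0138 × 31.5) = 0.5934; exp(−0.5934) = 0.5524.
C = 0.5316 × 0.5524 = 0.294 kg/m³.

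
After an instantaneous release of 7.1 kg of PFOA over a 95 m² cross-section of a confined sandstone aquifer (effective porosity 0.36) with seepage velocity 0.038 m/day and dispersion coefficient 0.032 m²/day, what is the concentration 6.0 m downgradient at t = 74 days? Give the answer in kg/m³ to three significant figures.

For an instantaneous plane source, C(x,t) = M/(n_e·A·√(4πDt)) · exp(−(x−vt)²/(4Dt)), with n_e·A the pore (flow) area.
Plume center vt = 0.038 × 74 = 2.812 m, so the well at 6.0 m is 3.188 m downgradient of the peak.
√(4πDt) = 5.455 m, giving peak height M/(n_e·A·√(4πDt)) = 7.1/(0.36 × 95 × 5.455) = 0.03806 kg/m³.
(x−vt)²/(4Dt) = (3.188)²/(4 × 0.032 × 74) = 1.073; exp(−1.073) = 0.3420.
C = 0.03806 × 0.3420 = 0.0130 kg/m³.

0.0130 kg/m³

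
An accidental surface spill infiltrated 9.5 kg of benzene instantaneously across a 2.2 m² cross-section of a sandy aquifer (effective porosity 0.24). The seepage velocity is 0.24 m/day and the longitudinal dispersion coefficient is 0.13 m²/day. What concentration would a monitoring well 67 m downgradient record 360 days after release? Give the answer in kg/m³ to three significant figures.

For an instantaneous plane source, C(x,t) = M/(n_e·A·√(4πDt)) · exp(−(x−vt)²/(4Dt)), with n_e·A the pore (flow) area.
Plume center vt = 0.24 × 360 = 86.4 m, so the well at 67 m is 19.4 m upgradient of the peak.
√(4πDt) = 24.25 m, giving peak height M/(n_e·A·√(4πDt)) = 9.5/(0.24 × 2.2 × 24.25) = 0.7420 kg/m³.
(x−vt)²/(4Dt) = (-19.4)²/(4 × 0.13 × 360) = 2.010; exp(−2.010) = 0.1340.
C = 0.7420 × 0.1340 = 0.0994 kg/m³.

0.0994 kg/m³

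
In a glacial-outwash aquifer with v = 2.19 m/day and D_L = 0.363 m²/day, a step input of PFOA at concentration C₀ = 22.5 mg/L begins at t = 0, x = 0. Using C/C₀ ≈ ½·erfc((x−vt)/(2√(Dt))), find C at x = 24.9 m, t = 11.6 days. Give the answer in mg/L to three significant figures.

For a continuous step input, C/C₀ ≈ ½·erfc((x−vt)/(2√(Dt))).
vt = 2.19 × 11.6 = 25.404 m and 2√(Dt) = 2√(0.363 × 11.6) = 4.104 m.
Argument (x−vt)/(2√(Dt)) = (24.9 − 25.404)/4.104 = -0.1228; ½·erfc(-0.1228) = 0.5689.
C = 22.5 × 0.5689 = 12.8 mg/L.

12.8 mg/L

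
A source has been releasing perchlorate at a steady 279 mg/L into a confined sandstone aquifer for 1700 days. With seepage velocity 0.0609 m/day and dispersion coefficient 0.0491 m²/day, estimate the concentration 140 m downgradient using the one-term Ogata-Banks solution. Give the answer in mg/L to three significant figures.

0.664 mg/L

For a continuous step input, C/C₀ ≈ ½·erfc((x−vt)/(2√(Dt))).
vt = 0.0609 × 1700 = 103.53 m and 2√(Dt) = 2√(0.0491 × 1700) = 18.27 m.
Argument (x−vt)/(2√(Dt)) = (140 − 103.53)/18.27 = 1.996; ½·erfc(1.996) = 0.002381.
C = 279 × 0.002381 = 0.664 mg/L.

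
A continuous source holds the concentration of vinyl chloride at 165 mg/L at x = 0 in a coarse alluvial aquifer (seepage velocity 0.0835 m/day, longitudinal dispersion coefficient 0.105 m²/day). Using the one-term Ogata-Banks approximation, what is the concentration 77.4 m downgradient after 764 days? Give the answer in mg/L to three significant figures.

23.3 mg/L

For a continuous step input, C/C₀ ≈ ½·erfc((x−vt)/(2√(Dt))).
vt = 0.0835 × 764 = 63.794 m and 2√(Dt) = 2√(0.105 × 764) = 17.91 m.
Argument (x−vt)/(2√(Dt)) = (77.4 − 63.794)/17.91 = 0.7597; ½·erfc(0.7597) = 0.1413.
C = 165 × 0.1413 = 23.3 mg/L.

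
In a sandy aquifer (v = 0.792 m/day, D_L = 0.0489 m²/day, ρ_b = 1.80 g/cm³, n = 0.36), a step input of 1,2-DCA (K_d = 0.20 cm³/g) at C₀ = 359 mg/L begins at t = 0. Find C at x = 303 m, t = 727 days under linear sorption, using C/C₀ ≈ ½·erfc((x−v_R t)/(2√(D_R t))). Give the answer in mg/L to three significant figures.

2.02 mg/L

Retardation factor R = 1 + ρ_b·K_d/n = 1 + 1.80 × 0.20/0.36 = 2.000.
Sorption retards both mechanisms: v_R = v/R = 0.3960 m/day, D_R = D/R = 0.02445 m²/day.
v_R·t = 0.3960 × 727 = 287.892 m; 2√(D_R t) = 8.432 m; argument = (303 − 287.892)/8.432 = 1.792.
C = C₀ × ½·erfc(1.792) = 359 × 0.005634 = 2.02 mg/L.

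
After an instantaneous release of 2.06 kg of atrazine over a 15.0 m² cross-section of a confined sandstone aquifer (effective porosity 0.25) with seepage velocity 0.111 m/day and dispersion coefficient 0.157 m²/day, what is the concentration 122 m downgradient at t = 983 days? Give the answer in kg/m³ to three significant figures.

0.00953 kg/m³

For an instantaneous plane source, C(x,t) = M/(n_e·A·√(4πDt)) · exp(−(x−vt)²/(4Dt)), with n_e·A the pore (flow) area.
Plume center vt = 0.111 × 983 = 109.113 m, so the well at 122 m is 12.887 m downgradient of the peak.
√(4πDt) = 44.04 m, giving peak height M/(n_e·A·√(4πDt)) = 2.06/(0.25 × 15.0 × 44.04) = 0.01247 kg/m³.
(x−vt)²/(4Dt) = (12.887)²/(4 × 0.157 × 983) = 0.2690; exp(−0.2690) = 0.7641.
C = 0.01247 × 0.7641 = 0.00953 kg/m³.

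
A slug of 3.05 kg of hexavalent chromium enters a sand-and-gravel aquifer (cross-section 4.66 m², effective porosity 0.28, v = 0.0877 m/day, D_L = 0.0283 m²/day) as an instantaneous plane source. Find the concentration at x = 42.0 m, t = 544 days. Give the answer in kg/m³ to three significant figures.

For an instantaneous plane source, C(x,t) = M/(n_e·A·√(4πDt)) · exp(−(x−vt)²/(4Dt)), with n_e·A the pore (flow) area.
Plume center vt = 0.0877 × 544 = 47.7088 m, so the well at 42.0 m is 5.7088 m upgradient of the peak.
√(4πDt) = 13.91 m, giving peak height M/(n_e·A·√(4πDt)) = 3.05/(0.28 × 4.66 × 13.91) = 0.1680 kg/m³.
(x−vt)²/(4Dt) = (-5.7088)²/(4 × 0.0283 × 544) = 0.5292; exp(−0.5292) = 0.5891.
C = 0.1680 × 0.5891 = 0.0990 kg/m³.

0.0990 kg/m³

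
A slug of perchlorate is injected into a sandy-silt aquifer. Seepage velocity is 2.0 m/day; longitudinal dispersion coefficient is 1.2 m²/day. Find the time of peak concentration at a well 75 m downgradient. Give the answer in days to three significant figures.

37.2 days

For the 1D instantaneous-source solution, setting ∂C/∂t = 0 at fixed x gives v²t² + 2Dt − x² = 0, so t = (√(D² + v²x²) − D)/v².
√(D² + v²x²) = √(1.2² + 2.0² × 75²) = 150.0; v² = 4.
t = (150.0 − 1.2)/4 = 37.2 days (vs. the pure-advection estimate x/v = 37.5 d).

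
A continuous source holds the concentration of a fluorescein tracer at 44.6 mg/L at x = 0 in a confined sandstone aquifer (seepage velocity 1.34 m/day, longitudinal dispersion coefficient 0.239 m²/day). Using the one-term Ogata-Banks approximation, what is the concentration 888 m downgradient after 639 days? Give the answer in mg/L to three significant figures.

For a continuous step input, C/C₀ ≈ ½·erfc((x−vt)/(2√(Dt))).
vt = 1.34 × 639 = 856.26 m and 2√(Dt) = 2√(0.239 × 639) = 24.72 m.
Argument (x−vt)/(2√(Dt)) = (888 − 856.26)/24.72 = 1.284; ½·erfc(1.284) = 0.03470.
C = 44.6 × 0.03470 = 1.55 mg/L.

1.55 mg/L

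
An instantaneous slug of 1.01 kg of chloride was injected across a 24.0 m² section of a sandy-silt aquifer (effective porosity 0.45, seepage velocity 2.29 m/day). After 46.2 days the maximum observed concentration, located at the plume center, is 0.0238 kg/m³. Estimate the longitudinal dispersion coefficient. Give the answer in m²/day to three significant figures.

0.0266 m²/day

At the plume center C_max = M/(n_e·A·√(4πDt)), so D = M²/(4πt·(n_e·A·C_max)²).
n_e·A·C_max = 0.45 × 24.0 × 0.0238 = 0.2570 kg/m.
D = 1.01²/(4π × 46.2 × 0.2570²) = 0.0266 m²/day.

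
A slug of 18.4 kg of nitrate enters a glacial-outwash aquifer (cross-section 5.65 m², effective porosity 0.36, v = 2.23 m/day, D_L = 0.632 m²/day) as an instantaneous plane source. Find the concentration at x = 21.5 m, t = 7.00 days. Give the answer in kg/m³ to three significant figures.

0.171 kg/m³

For an instantaneous plane source, C(x,t) = M/(n_e·A·√(4πDt)) · exp(−(x−vt)²/(4Dt)), with n_e·A the pore (flow) area.
Plume center vt = 2.23 × 7.00 = 15.61 m, so the well at 21.5 m is 5.89 m downgradient of the peak.
√(4πDt) = 7.456 m, giving peak height M/(n_e·A·√(4πDt)) = 18.4/(0.36 × 5.65 × 7.456) = 1.213 kg/m³.
(x−vt)²/(4Dt) = (5.89)²/(4 × 0.632 × 7.00) = 1.960; exp(−1.960) = 0.1409.
C = 1.213 × 0.1409 = 0.171 kg/m³.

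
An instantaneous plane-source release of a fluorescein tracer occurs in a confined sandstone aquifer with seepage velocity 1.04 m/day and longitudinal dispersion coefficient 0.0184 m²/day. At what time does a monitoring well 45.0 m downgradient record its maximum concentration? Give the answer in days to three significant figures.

43.3 days

For the 1D instantaneous-source solution, setting ∂C/∂t = 0 at fixed x gives v²t² + 2Dt − x² = 0, so t = (√(D² + v²x²) − D)/v².
√(D² + v²x²) = √(0.0184² + 1.04² × 45.0²) = 46.80; v² = 1.0816.
t = (46.80 − 0.0184)/1.0816 = 43.3 days (vs. the pure-advection estimate x/v = 43.3 d).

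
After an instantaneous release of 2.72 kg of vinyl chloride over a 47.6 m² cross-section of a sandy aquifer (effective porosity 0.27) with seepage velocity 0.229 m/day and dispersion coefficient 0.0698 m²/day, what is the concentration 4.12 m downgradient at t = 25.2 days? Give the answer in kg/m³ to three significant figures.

0.0306 kg/m³

For an instantaneous plane source, C(x,t) = M/(n_e·A·√(4πDt)) · exp(−(x−vt)²/(4Dt)), with n_e·A the pore (flow) area.
Plume center vt = 0.229 × 25.2 = 5.7708 m, so the well at 4.12 m is 1.6508 m upgradient of the peak.
√(4πDt) = 4.701 m, giving peak height M/(n_e·A·√(4πDt)) = 2.72/(0.27 × 47.6 × 4.701) = 0.04502 kg/m³.
(x−vt)²/(4Dt) = (-1.6508)²/(4 × 0.0698 × 25.2) = 0.3873; exp(−0.3873) = 0.6789.
C = 0.04502 × 0.6789 = 0.0306 kg/m³.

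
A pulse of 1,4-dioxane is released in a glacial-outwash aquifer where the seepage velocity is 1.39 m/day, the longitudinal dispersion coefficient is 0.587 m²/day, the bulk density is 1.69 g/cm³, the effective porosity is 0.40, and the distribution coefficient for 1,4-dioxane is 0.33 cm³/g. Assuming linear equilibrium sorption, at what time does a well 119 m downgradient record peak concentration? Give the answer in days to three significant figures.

204 days

Retardation factor R = 1 + ρ_b·K_d/n = 1 + 1.69 × 0.33/0.40 = 2.394.
Sorption retards both mechanisms: v_R = v/R = 0.5806 m/day, D_R = D/R = 0.2452 m²/day.
Peak time from v_R²t² + 2D_R t − x² = 0: t = (√(D_R² + v_R²x²) − D_R)/v_R².
√(D_R² + v_R²x²) = √(0.2452² + 0.5806² × 119²) = 69.09; v_R² = 0.3371.
t = (69.09 − 0.2452)/0.3371 = 204 days.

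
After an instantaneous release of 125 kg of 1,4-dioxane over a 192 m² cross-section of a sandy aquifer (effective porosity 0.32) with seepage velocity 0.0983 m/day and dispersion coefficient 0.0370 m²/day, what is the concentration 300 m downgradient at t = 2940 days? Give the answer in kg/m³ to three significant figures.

For an instantaneous plane source, C(x,t) = M/(n_e·A·√(4πDt)) · exp(−(x−vt)²/(4Dt)), with n_e·A the pore (flow) area.
Plume center vt = 0.0983 × 2940 = 289.002 m, so the well at 300 m is 10.998 m downgradient of the peak.
√(4πDt) = 36.97 m, giving peak height M/(n_e·A·√(4πDt)) = 125/(0.32 × 192 × 36.97) = 0.05503 kg/m³.
(x−vt)²/(4Dt) = (10.998)²/(4 × 0.0370 × 2940) = 0.2780; exp(−0.2780) = 0.7573.
C = 0.05503 × 0.7573 = 0.0417 kg/m³.

0.0417 kg/m³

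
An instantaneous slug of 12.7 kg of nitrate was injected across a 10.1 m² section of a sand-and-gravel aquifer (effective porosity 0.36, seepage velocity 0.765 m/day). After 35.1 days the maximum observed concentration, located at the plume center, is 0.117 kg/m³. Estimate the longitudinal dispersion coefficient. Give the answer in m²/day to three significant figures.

At the plume center C_max = M/(n_e·A·√(4πDt)), so D = M²/(4πt·(n_e·A·C_max)²).
n_e·A·C_max = 0.36 × 10.1 × 0.117 = 0.4254 kg/m.
D = 12.7²/(4π × 35.1 × 0.4254²) = 2.02 m²/day.

2.02 m²/day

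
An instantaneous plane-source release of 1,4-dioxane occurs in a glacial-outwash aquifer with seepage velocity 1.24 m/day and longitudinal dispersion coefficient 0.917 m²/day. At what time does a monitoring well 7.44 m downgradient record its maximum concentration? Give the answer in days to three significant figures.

5.43 days

For the 1D instantaneous-source solution, setting ∂C/∂t = 0 at fixed x gives v²t² + 2Dt − x² = 0, so t = (√(D² + v²x²) − D)/v².
√(D² + v²x²) = √(0.917² + 1.24² × 7.44²) = 9.271; v² = 1.5376.
t = (9.271 − 0.917)/1.5376 = 5.43 days (vs. the pure-advection estimate x/v = 6.00 d).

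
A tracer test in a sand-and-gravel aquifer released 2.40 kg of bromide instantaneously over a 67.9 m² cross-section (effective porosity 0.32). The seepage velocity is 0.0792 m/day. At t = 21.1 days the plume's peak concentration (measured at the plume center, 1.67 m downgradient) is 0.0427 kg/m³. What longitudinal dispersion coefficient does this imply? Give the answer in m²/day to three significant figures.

At the plume center C_max = M/(n_e·A·√(4πDt)), so D = M²/(4πt·(n_e·A·C_max)²).
n_e·A·C_max = 0.32 × 67.9 × 0.0427 = 0.9278 kg/m.
D = 2.40²/(4π × 21.1 × 0.9278²) = 0.0252 m²/day.

0.0252 m²/day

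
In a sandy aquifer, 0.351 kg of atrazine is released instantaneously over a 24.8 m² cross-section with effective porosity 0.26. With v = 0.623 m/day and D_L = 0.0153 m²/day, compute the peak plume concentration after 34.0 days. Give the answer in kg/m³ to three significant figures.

0.0213 kg/m³

The peak of an instantaneous 1D plume sits at x = vt; there the Gaussian factor is 1 and C_max = M/(n_e·A·√(4πDt)), where n_e·A is the pore area the mass is dissolved in.
√(4πDt) = √(4π × 0.0153 × 34.0) = 2.557 m, so C_max = 0.351/(0.26 × 24.8 × 2.557) = 0.0213 kg/m³.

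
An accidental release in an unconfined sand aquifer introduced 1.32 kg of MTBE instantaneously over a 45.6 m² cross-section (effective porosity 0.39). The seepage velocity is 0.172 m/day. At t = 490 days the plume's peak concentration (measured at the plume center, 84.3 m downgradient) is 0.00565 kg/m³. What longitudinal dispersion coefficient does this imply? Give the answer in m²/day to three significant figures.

0.0280 m²/day

At the plume center C_max = M/(n_e·A·√(4πDt)), so D = M²/(4πt·(n_e·A·C_max)²).
n_e·A·C_max = 0.39 × 45.6 × 0.00565 = 0.1005 kg/m.
D = 1.32²/(4π × 490 × 0.1005²) = 0.0280 m²/day.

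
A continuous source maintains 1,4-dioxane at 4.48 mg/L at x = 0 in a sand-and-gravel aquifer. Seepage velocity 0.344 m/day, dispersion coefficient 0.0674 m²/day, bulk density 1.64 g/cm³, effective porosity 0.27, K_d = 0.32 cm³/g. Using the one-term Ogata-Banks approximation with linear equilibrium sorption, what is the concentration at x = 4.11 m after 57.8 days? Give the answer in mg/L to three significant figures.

Retardation factor R = 1 + ρ_b·K_d/n = 1 + 1.64 × 0.32/0.27 = 2.944.
Sorption retards both mechanisms: v_R = v/R = 0.1168 m/day, D_R = D/R = 0.02289 m²/day.
v_R·t = 0.1168 × 57.8 = 6.75104 m; 2√(D_R t) = 2.300 m; argument = (4.11 − 6.75104)/2.300 = -1.148.
C = C₀ × ½·erfc(-1.148) = 4.48 × 0.9478 = 4.25 mg/L.

4.25 mg/L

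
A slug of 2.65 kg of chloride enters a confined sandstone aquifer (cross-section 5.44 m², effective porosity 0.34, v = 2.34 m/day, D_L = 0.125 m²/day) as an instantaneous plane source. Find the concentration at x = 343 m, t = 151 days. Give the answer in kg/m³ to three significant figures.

0.0226 kg/m³

For an instantaneous plane source, C(x,t) = M/(n_e·A·√(4πDt)) · exp(−(x−vt)²/(4Dt)), with n_e·A the pore (flow) area.
Plume center vt = 2.34 × 151 = 353.34 m, so the well at 343 m is 10.34 m upgradient of the peak.
√(4πDt) = 15.40 m, giving peak height M/(n_e·A·√(4πDt)) = 2.65/(0.34 × 5.44 × 15.40) = 0.09304 kg/m³.
(x−vt)²/(4Dt) = (-10.34)²/(4 × 0.125 × 151) = 1.416; exp(−1.416) = 0.2427.
C = 0.09304 × 0.2427 = 0.0226 kg/m³.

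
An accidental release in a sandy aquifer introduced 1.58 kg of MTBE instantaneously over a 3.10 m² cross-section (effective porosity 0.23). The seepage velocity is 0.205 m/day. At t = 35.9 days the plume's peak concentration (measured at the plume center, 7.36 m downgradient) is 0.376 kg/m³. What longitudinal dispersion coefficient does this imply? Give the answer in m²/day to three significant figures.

0.0770 m²/day

At the plume center C_max = M/(n_e·A·√(4πDt)), so D = M²/(4πt·(n_e·A·C_max)²).
n_e·A·C_max = 0.23 × 3.10 × 0.376 = 0.2681 kg/m.
D = 1.58²/(4π × 35.9 × 0.2681²) = 0.0770 m²/day.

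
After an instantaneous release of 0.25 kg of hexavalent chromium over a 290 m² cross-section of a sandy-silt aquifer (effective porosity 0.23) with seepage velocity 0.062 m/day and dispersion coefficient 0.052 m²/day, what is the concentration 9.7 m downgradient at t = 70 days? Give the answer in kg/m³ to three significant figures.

7.70e-05 kg/m³

For an instantaneous plane source, C(x,t) = M/(n_e·A·√(4πDt)) · exp(−(x−vt)²/(4Dt)), with n_e·A the pore (flow) area.
Plume center vt = 0.062 × 70 = 4.34 m, so the well at 9.7 m is 5.36 m downgradient of the peak.
√(4πDt) = 6.763 m, giving peak height M/(n_e·A·√(4πDt)) = 0.25/(0.23 × 290 × 6.763) = 0.0005542 kg/m³.
(x−vt)²/(4Dt) = (5.36)²/(4 × 0.052 × 70) = 1.973; exp(−1.973) = 0.1390.
C = 0.0005542 × 0.1390 = 7.70e-05 kg/m³.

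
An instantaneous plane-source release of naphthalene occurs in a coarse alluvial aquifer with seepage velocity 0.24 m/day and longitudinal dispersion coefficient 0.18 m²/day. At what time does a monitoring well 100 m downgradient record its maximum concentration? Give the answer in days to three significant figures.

414 days

For the 1D instantaneous-source solution, setting ∂C/∂t = 0 at fixed x gives v²t² + 2Dt − x² = 0, so t = (√(D² + v²x²) − D)/v².
√(D² + v²x²) = √(0.18² + 0.24² × 100²) = 24.00; v² = 0.0576.
t = (24.00 − 0.18)/0.0576 = 414 days (vs. the pure-advection estimate x/v = 417 d).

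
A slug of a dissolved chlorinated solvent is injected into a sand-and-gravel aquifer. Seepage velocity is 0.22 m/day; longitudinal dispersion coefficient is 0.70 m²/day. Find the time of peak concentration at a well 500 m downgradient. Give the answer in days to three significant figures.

2260 days

For the 1D instantaneous-source solution, setting ∂C/∂t = 0 at fixed x gives v²t² + 2Dt − x² = 0, so t = (√(D² + v²x²) − D)/v².
√(D² + v²x²) = √(0.70² + 0.22² × 500²) = 110.0; v² = 0.0484.
t = (110.0 − 0.70)/0.0484 = 2260 days (vs. the pure-advection estimate x/v = 2270 d).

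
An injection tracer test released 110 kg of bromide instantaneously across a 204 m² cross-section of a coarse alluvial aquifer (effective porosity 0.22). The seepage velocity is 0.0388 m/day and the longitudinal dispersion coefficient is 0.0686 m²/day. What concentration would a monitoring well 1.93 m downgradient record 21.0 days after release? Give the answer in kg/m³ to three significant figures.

0.464 kg/m³

For an instantaneous plane source, C(x,t) = M/(n_e·A·√(4πDt)) · exp(−(x−vt)²/(4Dt)), with n_e·A the pore (flow) area.
Plume center vt = 0.0388 × 21.0 = 0.8148 m, so the well at 1.93 m is 1.1152 m downgradient of the peak.
√(4πDt) = 4.255 m, giving peak height M/(n_e·A·√(4πDt)) = 110/(0.22 × 204 × 4.255) = 0.5760 kg/m³.
(x−vt)²/(4Dt) = (1.1152)²/(4 × 0.0686 × 21.0) = 0.2158; exp(−0.2158) = 0.8059.
C = 0.5760 × 0.8059 = 0.464 kg/m³.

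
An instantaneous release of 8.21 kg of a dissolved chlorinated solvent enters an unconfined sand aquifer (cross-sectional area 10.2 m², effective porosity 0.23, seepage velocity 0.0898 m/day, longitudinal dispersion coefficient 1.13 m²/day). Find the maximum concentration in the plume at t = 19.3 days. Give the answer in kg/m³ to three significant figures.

The peak of an instantaneous 1D plume sits at x = vt; there the Gaussian factor is 1 and C_max = M/(n_e·A·√(4πDt)), where n_e·A is the pore area the mass is dissolved in.
√(4πDt) = √(4π × 1.13 × 19.3) = 16.55 m, so C_max = 8.21/(0.23 × 10.2 × 16.55) = 0.211 kg/m³.

0.211 kg/m³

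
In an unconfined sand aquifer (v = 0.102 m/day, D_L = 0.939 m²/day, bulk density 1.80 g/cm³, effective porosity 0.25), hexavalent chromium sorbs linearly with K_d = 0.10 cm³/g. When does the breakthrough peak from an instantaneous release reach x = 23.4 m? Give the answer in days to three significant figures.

269 days

Retardation factor R = 1 + ρ_b·K_d/n = 1 + 1.80 × 0.10/0.25 = 1.720.
Sorption retards both mechanisms: v_R = v/R = 0.05930 m/day, D_R = D/R = 0.5459 m²/day.
Peak time from v_R²t² + 2D_R t − x² = 0: t = (√(D_R² + v_R²x²) − D_R)/v_R².
√(D_R² + v_R²x²) = √(0.5459² + 0.05930² × 23.4²) = 1.491; v_R² = 0.003516.
t = (1.491 − 0.5459)/0.003516 = 269 days.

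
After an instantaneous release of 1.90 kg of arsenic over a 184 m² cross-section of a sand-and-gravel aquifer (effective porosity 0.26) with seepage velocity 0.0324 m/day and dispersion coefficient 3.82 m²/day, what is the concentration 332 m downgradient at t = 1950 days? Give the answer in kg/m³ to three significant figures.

For an instantaneous plane source, C(x,t) = M/(n_e·A·√(4πDt)) · exp(−(x−vt)²/(4Dt)), with n_e·A the pore (flow) area.
Plume center vt = 0.0324 × 1950 = 63.18 m, so the well at 332 m is 268.82 m downgradient of the peak.
√(4πDt) = 306.0 m, giving peak height M/(n_e·A·√(4πDt)) = 1.90/(0.26 × 184 × 306.0) = 0.0001298 kg/m³.
(x−vt)²/(4Dt) = (268.82)²/(4 × 3.82 × 1950) = 2.425; exp(−2.425) = 0.08848.
C = 0.0001298 × 0.08848 = 1.15e-05 kg/m³.

1.15e-05 kg/m³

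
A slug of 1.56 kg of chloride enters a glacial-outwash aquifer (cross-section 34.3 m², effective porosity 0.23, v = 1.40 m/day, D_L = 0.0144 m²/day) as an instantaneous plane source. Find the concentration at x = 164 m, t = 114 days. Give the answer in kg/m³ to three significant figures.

For an instantaneous plane source, C(x,t) = M/(n_e·A·√(4πDt)) · exp(−(x−vt)²/(4Dt)), with n_e·A the pore (flow) area.
Plume center vt = 1.40 × 114 = 159.6 m, so the well at 164 m is 4.4 m downgradient of the peak.
√(4πDt) = 4.542 m, giving peak height M/(n_e·A·√(4πDt)) = 1.56/(0.23 × 34.3 × 4.542) = 0.04354 kg/m³.
(x−vt)²/(4Dt) = (4.4)²/(4 × 0.0144 × 114) = 2.948; exp(−2.948) = 0.05244.
C = 0.04354 × 0.05244 = 0.00228 kg/m³.

0.00228 kg/m³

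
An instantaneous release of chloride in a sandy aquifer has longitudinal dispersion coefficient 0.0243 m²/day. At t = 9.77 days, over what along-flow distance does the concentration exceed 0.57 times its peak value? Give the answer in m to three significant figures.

1.46 m

The plume is Gaussian with σ = √(2Dt) = √(2 × 0.0243 × 9.77) = 0.6891 m.
C/C_peak = exp(−Δx²/(2σ²)) = 0.57 ⇒ Δx = σ·√(−2 ln 0.57) = 0.6891 × 1.060 = 0.7304 m.
Width = 2Δx = 1.46 m.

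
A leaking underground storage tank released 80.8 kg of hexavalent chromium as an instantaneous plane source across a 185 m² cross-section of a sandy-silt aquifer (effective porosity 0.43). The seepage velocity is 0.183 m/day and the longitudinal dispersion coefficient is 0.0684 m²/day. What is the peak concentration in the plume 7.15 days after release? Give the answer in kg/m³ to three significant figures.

The peak of an instantaneous 1D plume sits at x = vt; there the Gaussian factor is 1 and C_max = M/(n_e·A·√(4πDt)), where n_e·A is the pore area the mass is dissolved in.
√(4πDt) = √(4π × 0.0684 × 7.15) = 2.479 m, so C_max = 80.8/(0.43 × 185 × 2.479) = 0.410 kg/m³.

0.410 kg/m³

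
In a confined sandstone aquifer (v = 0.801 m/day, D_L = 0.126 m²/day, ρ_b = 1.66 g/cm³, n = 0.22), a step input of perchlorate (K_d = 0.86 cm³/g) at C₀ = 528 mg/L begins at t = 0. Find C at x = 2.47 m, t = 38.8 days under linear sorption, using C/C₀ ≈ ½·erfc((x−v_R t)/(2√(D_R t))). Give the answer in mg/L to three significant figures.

Retardation factor R = 1 + ρ_b·K_d/n = 1 + 1.66 × 0.86/0.22 = 7.489.
Sorption retards both mechanisms: v_R = v/R = 0.1070 m/day, D_R = D/R = 0.01682 m²/day.
v_R·t = 0.1070 × 38.8 = 4.1516 m; 2√(D_R t) = 1.616 m; argument = (2.47 − 4.1516)/1.616 = -1.041.
C = C₀ × ½·erfc(-1.041) = 528 × 0.9295 = 491 mg/L.

491 mg/L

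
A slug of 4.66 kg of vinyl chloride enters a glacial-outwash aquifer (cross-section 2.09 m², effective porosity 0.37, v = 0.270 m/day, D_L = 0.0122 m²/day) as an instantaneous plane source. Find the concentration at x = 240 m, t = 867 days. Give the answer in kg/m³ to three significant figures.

0.229 kg/m³

For an instantaneous plane source, C(x,t) = M/(n_e·A·√(4πDt)) · exp(−(x−vt)²/(4Dt)), with n_e·A the pore (flow) area.
Plume center vt = 0.270 × 867 = 234.09 m, so the well at 240 m is 5.91 m downgradient of the peak.
√(4πDt) = 11.53 m, giving peak height M/(n_e·A·√(4πDt)) = 4.66/(0.37 × 2.09 × 11.53) = 0.5226 kg/m³.
(x−vt)²/(4Dt) = (5.91)²/(4 × 0.0122 × 867) = 0.8255; exp(−0.8255) = 0.4380.
C = 0.5226 × 0.4380 = 0.229 kg/m³.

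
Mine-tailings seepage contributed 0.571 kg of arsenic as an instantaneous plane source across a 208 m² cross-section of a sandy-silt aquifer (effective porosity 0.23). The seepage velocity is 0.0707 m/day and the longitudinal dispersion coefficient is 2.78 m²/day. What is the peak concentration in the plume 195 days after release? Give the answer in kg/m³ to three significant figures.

0.000145 kg/m³

The peak of an instantaneous 1D plume sits at x = vt; there the Gaussian factor is 1 and C_max = M/(n_e·A·√(4πDt)), where n_e·A is the pore area the mass is dissolved in.
√(4πDt) = √(4π × 2.78 × 195) = 82.54 m, so C_max = 0.571/(0.23 × 208 × 82.54) = 0.000145 kg/m³.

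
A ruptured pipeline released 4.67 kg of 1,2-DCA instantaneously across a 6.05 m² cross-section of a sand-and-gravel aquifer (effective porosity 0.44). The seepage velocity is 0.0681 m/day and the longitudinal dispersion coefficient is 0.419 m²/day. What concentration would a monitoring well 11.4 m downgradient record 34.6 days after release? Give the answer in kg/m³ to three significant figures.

For an instantaneous plane source, C(x,t) = M/(n_e·A·√(4πDt)) · exp(−(x−vt)²/(4Dt)), with n_e·A the pore (flow) area.
Plume center vt = 0.0681 × 34.6 = 2.35626 m, so the well at 11.4 m is 9.04374 m downgradient of the peak.
√(4πDt) = 13.50 m, giving peak height M/(n_e·A·√(4πDt)) = 4.67/(0.44 × 6.05 × 13.50) = 0.1299 kg/m³.
(x−vt)²/(4Dt) = (9.04374)²/(4 × 0.419 × 34.6) = 1.410; exp(−1.410) = 0.2441.
C = 0.1299 × 0.2441 = 0.0317 kg/m³.

0.0317 kg/m³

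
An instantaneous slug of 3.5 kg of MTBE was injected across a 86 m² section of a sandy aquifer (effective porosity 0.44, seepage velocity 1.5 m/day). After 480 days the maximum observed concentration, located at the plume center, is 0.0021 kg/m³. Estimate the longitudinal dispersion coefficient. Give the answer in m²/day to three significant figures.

At the plume center C_max = M/(n_e·A·√(4πDt)), so D = M²/(4πt·(n_e·A·C_max)²).
n_e·A·C_max = 0.44 × 86 × 0.0021 = 0.07946 kg/m.
D = 3.5²/(4π × 480 × 0.07946²) = 0.322 m²/day.

0.322 m²/day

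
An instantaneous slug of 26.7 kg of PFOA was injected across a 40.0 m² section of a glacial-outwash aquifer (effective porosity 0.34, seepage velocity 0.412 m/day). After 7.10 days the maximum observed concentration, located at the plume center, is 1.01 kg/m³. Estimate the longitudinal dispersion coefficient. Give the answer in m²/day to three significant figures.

0.0423 m²/day

At the plume center C_max = M/(n_e·A·√(4πDt)), so D = M²/(4πt·(n_e·A·C_max)²).
n_e·A·C_max = 0.34 × 40.0 × 1.01 = 13.74 kg/m.
D = 26.7²/(4π × 7.10 × 13.74²) = 0.0423 m²/day.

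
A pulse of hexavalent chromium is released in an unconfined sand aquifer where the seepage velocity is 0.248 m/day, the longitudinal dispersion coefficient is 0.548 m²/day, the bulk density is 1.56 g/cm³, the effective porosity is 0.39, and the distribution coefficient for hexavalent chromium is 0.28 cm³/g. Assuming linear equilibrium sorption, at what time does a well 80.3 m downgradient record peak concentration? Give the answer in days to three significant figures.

668 days

Retardation factor R = 1 + ρ_b·K_d/n = 1 + 1.56 × 0.28/0.39 = 2.120.
Sorption retards both mechanisms: v_R = v/R = 0.1170 m/day, D_R = D/R = 0.2585 m²/day.
Peak time from v_R²t² + 2D_R t − x² = 0: t = (√(D_R² + v_R²x²) − D_R)/v_R².
√(D_R² + v_R²x²) = √(0.2585² + 0.1170² × 80.3²) = 9.399; v_R² = 0.01369.
t = (9.399 − 0.2585)/0.01369 = 668 days.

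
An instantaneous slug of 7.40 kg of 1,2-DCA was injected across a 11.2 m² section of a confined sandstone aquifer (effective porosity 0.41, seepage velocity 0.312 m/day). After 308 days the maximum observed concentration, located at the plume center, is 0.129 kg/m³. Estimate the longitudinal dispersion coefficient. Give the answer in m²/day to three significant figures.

0.0403 m²/day

At the plume center C_max = M/(n_e·A·√(4πDt)), so D = M²/(4πt·(n_e·A·C_max)²).
n_e·A·C_max = 0.41 × 11.2 × 0.129 = 0.5924 kg/m.
D = 7.40²/(4π × 308 × 0.5924²) = 0.0403 m²/day.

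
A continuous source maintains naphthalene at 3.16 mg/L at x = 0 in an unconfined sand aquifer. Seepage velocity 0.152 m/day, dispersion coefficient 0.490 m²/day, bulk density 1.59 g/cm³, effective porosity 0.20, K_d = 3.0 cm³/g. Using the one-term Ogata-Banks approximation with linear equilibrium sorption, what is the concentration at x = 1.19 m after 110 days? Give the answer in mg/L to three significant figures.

Retardation factor R = 1 + ρ_b·K_d/n = 1 + 1.59 × 3.0/0.20 = 24.85.
Sorption retards both mechanisms: v_R = v/R = 0.006117 m/day, D_R = D/R = 0.01972 m²/day.
v_R·t = 0.006117 × 110 = 0.67287 m; 2√(D_R t) = 2.946 m; argument = (1.19 − 0.67287)/2.946 = 0.1755.
C = C₀ × ½·erfc(0.1755) = 3.16 × 0.4020 = 1.27 mg/L.

1.27 mg/L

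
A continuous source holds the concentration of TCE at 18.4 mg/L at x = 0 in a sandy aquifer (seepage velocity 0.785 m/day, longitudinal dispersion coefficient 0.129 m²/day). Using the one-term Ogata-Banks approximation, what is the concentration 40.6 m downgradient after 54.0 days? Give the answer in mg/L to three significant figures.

12.6 mg/L

For a continuous step input, C/C₀ ≈ ½·erfc((x−vt)/(2√(Dt))).
vt = 0.785 × 54.0 = 42.39 m and 2√(Dt) = 2√(0.129 × 54.0) = 5.279 m.
Argument (x−vt)/(2√(Dt)) = (40.6 − 42.39)/5.279 = -0.3391; ½·erfc(-0.3391) = 0.6842.
C = 18.4 × 0.6842 = 12.6 mg/L.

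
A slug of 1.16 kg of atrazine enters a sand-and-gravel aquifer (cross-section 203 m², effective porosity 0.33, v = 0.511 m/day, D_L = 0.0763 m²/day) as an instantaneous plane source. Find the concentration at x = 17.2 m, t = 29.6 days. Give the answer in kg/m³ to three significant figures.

0.00202 kg/m³

For an instantaneous plane source, C(x,t) = M/(n_e·A·√(4πDt)) · exp(−(x−vt)²/(4Dt)), with n_e·A the pore (flow) area.
Plume center vt = 0.511 × 29.6 = 15.1256 m, so the well at 17.2 m is 2.0744 m downgradient of the peak.
√(4πDt) = 5.327 m, giving peak height M/(n_e·A·√(4πDt)) = 1.16/(0.33 × 203 × 5.327) = 0.003251 kg/m³.
(x−vt)²/(4Dt) = (2.0744)²/(4 × 0.0763 × 29.6) = 0.4763; exp(−0.4763) = 0.6211.
C = 0.003251 × 0.6211 = 0.00202 kg/m³.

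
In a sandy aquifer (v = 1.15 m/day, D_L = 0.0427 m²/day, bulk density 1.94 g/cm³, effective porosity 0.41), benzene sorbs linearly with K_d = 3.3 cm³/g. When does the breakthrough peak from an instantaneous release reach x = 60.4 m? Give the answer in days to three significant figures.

Retardation factor R = 1 + ρ_b·K_d/n = 1 + 1.94 × 3.3/0.41 = 16.61.
Sorption retards both mechanisms: v_R = v/R = 0.06924 m/day, D_R = D/R = 0.002571 m²/day.
Peak time from v_R²t² + 2D_R t − x² = 0: t = (√(D_R² + v_R²x²) − D_R)/v_R².
√(D_R² + v_R²x²) = √(0.002571² + 0.06924² × 60.4²) = 4.182; v_R² = 0.004794.
t = (4.182 − 0.002571)/0.004794 = 872 days.

872 days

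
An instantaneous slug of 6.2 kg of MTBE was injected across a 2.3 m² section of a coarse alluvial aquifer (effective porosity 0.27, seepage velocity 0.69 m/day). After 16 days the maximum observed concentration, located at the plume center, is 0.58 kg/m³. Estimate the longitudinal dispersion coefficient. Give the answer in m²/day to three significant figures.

At the plume center C_max = M/(n_e·A·√(4πDt)), so D = M²/(4πt·(n_e·A·C_max)²).
n_e·A·C_max = 0.27 × 2.3 × 0.58 = 0.3602 kg/m.
D = 6.2²/(4π × 16 × 0.3602²) = 1.47 m²/day.

1.47 m²/day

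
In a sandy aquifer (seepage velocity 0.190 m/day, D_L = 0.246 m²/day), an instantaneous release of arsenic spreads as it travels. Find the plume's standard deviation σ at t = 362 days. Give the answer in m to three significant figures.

13.3 m

Dispersive spreading gives a Gaussian with σ² = 2Dt; advection only shifts the center.
σ = √(2 × 0.246 × 362) = 13.3 m.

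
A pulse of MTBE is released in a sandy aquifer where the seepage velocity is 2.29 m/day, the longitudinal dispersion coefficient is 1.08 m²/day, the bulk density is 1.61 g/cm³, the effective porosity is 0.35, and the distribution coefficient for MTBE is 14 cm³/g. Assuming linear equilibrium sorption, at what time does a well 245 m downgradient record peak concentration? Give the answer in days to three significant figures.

Retardation factor R = 1 + ρ_b·K_d/n = 1 + 1.61 × 14/0.35 = 65.40.
Sorption retards both mechanisms: v_R = v/R = 0.03502 m/day, D_R = D/R = 0.01651 m²/day.
Peak time from v_R²t² + 2D_R t − x² = 0: t = (√(D_R² + v_R²x²) − D_R)/v_R².
√(D_R² + v_R²x²) = √(0.01651² + 0.03502² × 245²) = 8.580; v_R² = 0.001226.
t = (8.580 − 0.01651)/0.001226 = 6980 days.

6980 days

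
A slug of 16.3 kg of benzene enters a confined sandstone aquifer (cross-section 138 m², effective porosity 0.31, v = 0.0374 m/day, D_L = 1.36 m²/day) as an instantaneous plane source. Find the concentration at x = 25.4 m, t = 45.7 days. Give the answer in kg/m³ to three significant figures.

0.00143 kg/m³

For an instantaneous plane source, C(x,t) = M/(n_e·A·√(4πDt)) · exp(−(x−vt)²/(4Dt)), with n_e·A the pore (flow) area.
Plume center vt = 0.0374 × 45.7 = 1.70918 m, so the well at 25.4 m is 23.69082 m downgradient of the peak.
√(4πDt) = 27.95 m, giving peak height M/(n_e·A·√(4πDt)) = 16.3/(0.31 × 138 × 27.95) = 0.01363 kg/m³.
(x−vt)²/(4Dt) = (23.69082)²/(4 × 1.36 × 45.7) = 2.258; exp(−2.258) = 0.1046.
C = 0.01363 × 0.1046 = 0.00143 kg/m³.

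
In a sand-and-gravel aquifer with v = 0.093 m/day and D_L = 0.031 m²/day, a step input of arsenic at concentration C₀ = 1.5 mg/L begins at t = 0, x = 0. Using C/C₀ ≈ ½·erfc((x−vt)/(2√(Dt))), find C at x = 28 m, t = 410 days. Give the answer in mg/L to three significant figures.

1.47 mg/L

For a continuous step input, C/C₀ ≈ ½·erfc((x−vt)/(2√(Dt))).
vt = 0.093 × 410 = 38.13 m and 2√(Dt) = 2√(0.031 × 410) = 7.130 m.
Argument (x−vt)/(2√(Dt)) = (28 − 38.13)/7.130 = -1.421; ½·erfc(-1.421) = 0.9778.
C = 1.5 × 0.9778 = 1.47 mg/L.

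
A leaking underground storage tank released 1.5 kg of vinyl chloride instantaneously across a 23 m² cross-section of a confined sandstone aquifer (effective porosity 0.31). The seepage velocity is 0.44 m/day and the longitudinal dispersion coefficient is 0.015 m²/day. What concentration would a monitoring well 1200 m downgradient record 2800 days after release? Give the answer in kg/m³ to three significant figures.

For an instantaneous plane source, C(x,t) = M/(n_e·A·√(4πDt)) · exp(−(x−vt)²/(4Dt)), with n_e·A the pore (flow) area.
Plume center vt = 0.44 × 2800 = 1232 m, so the well at 1200 m is 32 m upgradient of the peak.
√(4πDt) = 22.97 m, giving peak height M/(n_e·A·√(4πDt)) = 1.5/(0.31 × 23 × 22.97) = 0.009159 kg/m³.
(x−vt)²/(4Dt) = (-32)²/(4 × 0.015 × 2800) = 6.095; exp(−6.095) = 0.002254.
C = 0.009159 × 0.002254 = 2.06e-05 kg/m³.

2.06e-05 kg/m³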